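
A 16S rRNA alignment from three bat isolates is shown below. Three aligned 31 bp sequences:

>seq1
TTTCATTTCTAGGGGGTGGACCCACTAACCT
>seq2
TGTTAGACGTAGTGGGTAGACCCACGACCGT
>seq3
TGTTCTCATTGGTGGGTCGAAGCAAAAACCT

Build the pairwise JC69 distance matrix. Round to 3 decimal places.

seq1–seq2: 11/31 sites differ → p ≈ 0.354839, d = −0.75 ln(1 − 0.473119) = 0.480585 ≈ 0.481.
seq1–seq3: 13/31 sites differ → p ≈ 0.419355, d = −0.75 ln(1 − 0.55914) = 0.614271 ≈ 0.614.
seq2–seq3: 13/31 sites differ → p ≈ 0.419355, d = −0.75 ln(1 − 0.55914) = 0.614271 ≈ 0.614.

d(seq1,seq2) = 0.481, d(seq1,seq3) = 0.614, d(seq2,seq3) = 0.614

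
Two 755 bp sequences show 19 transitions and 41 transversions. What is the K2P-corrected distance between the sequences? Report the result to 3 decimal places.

P = 19/755 ≈ 0.025166 and Q = 41/755 ≈ 0.054305.
Under the Kimura two-parameter model, d = −½ ln(1 − 2P − Q) − ¼ ln(1 − 2Q).
1 − 2P − Q = 0.895363, giving −½ ln(0.895363) = 0.055263.
1 − 2Q = 0.89139, giving −¼ ln(0.89139) = 0.028743.
d = 0.055263 + 0.028743 = 0.084006.

0.084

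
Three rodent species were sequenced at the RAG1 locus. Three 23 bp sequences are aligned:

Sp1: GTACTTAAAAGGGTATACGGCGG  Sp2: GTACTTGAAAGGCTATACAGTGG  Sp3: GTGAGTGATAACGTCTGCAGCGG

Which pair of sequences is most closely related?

Sp1 and Sp2

Sp1–Sp2: 4/23 differ, p = 0.174, d = 0.198.
Sp1–Sp3: 10/23 differ, p = 0.435, d = 0.650.
Sp2–Sp3: 10/23 differ, p = 0.435, d = 0.650.
The smallest distance is between Sp1 and Sp2.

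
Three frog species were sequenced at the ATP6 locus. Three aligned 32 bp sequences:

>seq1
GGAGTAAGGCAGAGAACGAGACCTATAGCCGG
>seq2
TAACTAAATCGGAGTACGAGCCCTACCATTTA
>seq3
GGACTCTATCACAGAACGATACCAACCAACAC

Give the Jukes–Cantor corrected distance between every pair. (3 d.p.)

d(seq1,seq2) = 0.736, d(seq1,seq3) = 0.657, d(seq2,seq3) = 0.657

seq1–seq2: 15/32 sites differ → p = 0.46875, d = −0.75 ln(1 − 0.625) = 0.735622 ≈ 0.736.
seq1–seq3: 14/32 sites differ → p = 0.4375, d = −0.75 ln(1 − 0.583333) = 0.656601 ≈ 0.657.
seq2–seq3: 14/32 sites differ → p = 0.4375, d = −0.75 ln(1 − 0.583333) = 0.656601 ≈ 0.657.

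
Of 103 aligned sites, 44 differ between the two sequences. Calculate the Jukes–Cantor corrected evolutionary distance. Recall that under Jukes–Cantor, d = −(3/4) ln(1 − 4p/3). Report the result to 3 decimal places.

0.632

p = 44/103 ≈ 0.427184.
d = −(3/4) ln(1 − 4p/3) = −0.75 ln(1 − 0.569579) = −0.75 ln(0.430421)
  = −0.75 × (-0.842991) = 0.632243 substitutions/site.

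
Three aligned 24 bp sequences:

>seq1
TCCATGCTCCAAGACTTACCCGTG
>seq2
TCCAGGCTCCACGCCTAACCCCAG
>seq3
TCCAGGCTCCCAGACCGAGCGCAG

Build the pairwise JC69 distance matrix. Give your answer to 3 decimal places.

seq1–seq2: 6/24 sites differ → p = 0.25, d = −0.75 ln(1 − 0.333333) = 0.304098 ≈ 0.304.
seq1–seq3: 8/24 sites differ → p ≈ 0.333333, d = −0.75 ln(1 − 0.444444) = 0.440839 ≈ 0.441.
seq2–seq3: 7/24 sites differ → p ≈ 0.291667, d = −0.75 ln(1 − 0.388889) = 0.369358 ≈ 0.369.

d(seq1,seq2) = 0.304, d(seq1,seq3) = 0.441, d(seq2,seq3) = 0.369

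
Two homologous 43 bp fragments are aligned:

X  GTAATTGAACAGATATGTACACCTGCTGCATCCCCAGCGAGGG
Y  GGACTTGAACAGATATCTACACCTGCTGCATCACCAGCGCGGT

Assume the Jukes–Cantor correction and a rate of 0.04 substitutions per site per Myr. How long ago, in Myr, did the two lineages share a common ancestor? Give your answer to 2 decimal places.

The sequences differ at 6 of 43 sites (2, 4, 17, 33, 40, 43), so p = 6/43 ≈ 0.139535.
d = −(3/4) ln(1 − 4p/3) = −0.75 ln(1 − 0.186047) = −0.75 ln(0.813953)
  = −0.75 × (-0.205853) = 0.154390 substitutions/site.
Under a molecular clock d = 2μt, so t = d/(2μ) = 0.154390 / (2 × 0.04) = 1.93 Myr.

1.93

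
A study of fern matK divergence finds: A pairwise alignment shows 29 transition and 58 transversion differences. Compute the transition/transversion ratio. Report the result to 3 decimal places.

0.500

R = 29/58 = 0.500.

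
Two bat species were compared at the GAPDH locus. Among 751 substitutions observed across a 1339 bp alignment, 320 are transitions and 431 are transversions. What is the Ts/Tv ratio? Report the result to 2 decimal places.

R = 320/431 = 0.742459… ≈ 0.74 (to 2 d.p.).

0.74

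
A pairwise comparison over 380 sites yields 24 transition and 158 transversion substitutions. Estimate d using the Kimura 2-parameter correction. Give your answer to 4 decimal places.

0.8359

P = 24/380 ≈ 0.063158 and Q = 158/380 ≈ 0.415789.
Under the Kimura two-parameter model, d = −½ ln(1 − 2P − Q) − ¼ ln(1 − 2Q).
1 − 2P − Q = 0.457895, giving −½ ln(0.457895) = 0.390558.
1 − 2Q = 0.168422, giving −¼ ln(0.168422) = 0.445321.
d = 0.390558 + 0.445321 = 0.835879.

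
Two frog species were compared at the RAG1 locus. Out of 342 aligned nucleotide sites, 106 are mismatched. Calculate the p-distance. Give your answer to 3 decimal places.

p = 106/342 = 0.309941… ≈ 0.310 (to 3 d.p.).

0.310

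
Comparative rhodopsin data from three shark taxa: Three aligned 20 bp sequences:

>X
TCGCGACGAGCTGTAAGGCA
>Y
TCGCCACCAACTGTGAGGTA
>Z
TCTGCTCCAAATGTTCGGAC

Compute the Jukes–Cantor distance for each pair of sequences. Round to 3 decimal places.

d(X,Y) = 0.304, d(X,Z) = 0.991, d(Y,Z) = 0.572

X–Y: 5/20 sites differ → p = 0.25, d = −0.75 ln(1 − 0.333333) = 0.304098 ≈ 0.304.
X–Z: 11/20 sites differ → p = 0.55, d = −0.75 ln(1 − 0.733333) = 0.991316 ≈ 0.991.
Y–Z: 8/20 sites differ → p = 0.4, d = −0.75 ln(1 − 0.533333) = 0.571605 ≈ 0.572.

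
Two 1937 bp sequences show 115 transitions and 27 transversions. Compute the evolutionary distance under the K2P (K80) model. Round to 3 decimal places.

0.078

P = 115/1937 ≈ 0.05937 and Q = 27/1937 ≈ 0.013939.
Under the Kimura two-parameter model, d = −½ ln(1 − 2P − Q) − ¼ ln(1 − 2Q).
1 − 2P − Q = 0.867321, giving −½ ln(0.867321) = 0.071173.
1 − 2Q = 0.972122, giving −¼ ln(0.972122) = 0.007068.
d = 0.071173 + 0.007068 = 0.078241.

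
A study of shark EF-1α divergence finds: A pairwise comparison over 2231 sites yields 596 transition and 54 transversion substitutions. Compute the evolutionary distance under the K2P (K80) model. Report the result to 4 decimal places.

P = 596/2231 ≈ 0.267145 and Q = 54/2231 ≈ 0.024204.
Under the Kimura two-parameter model, d = −½ ln(1 − 2P − Q) − ¼ ln(1 − 2Q).
1 − 2P − Q = 0.441506, giving −½ ln(0.441506) = 0.408782.
1 − 2Q = 0.951592, giving −¼ ln(0.951592) = 0.012405.
d = 0.408782 + 0.012405 = 0.421187.

0.4212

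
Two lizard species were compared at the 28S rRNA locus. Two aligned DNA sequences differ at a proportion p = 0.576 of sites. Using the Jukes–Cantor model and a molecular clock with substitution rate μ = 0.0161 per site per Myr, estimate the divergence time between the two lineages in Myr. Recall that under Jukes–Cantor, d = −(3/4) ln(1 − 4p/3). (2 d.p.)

34.03

d = −(3/4) ln(1 − 4p/3) = −0.75 ln(1 − 0.768) = −0.75 ln(0.232)
  = −0.75 × (-1.461018) = 1.095764 substitutions/site.
Under a molecular clock d = 2μt, so t = d/(2μ) = 1.095764 / (2 × 0.0161) = 34.03 Myr.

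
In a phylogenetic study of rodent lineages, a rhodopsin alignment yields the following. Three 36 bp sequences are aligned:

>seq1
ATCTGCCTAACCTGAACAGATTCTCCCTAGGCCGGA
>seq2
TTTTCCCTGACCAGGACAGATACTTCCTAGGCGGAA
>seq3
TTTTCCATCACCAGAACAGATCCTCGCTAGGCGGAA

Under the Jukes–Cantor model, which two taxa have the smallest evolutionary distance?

seq2 and seq3

seq1–seq2: 10/36 differ, p = 0.278, d = 0.347.
seq1–seq3: 10/36 differ, p = 0.278, d = 0.347.
seq2–seq3: 6/36 differ, p = 0.167, d = 0.188.
The smallest distance is between seq2 and seq3.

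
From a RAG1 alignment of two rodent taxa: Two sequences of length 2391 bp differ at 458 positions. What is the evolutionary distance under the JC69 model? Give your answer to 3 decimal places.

0.221

p = 458/2391 ≈ 0.191552.
d = −(3/4) ln(1 − 4p/3) = −0.75 ln(1 − 0.255403) = −0.75 ln(0.744597)
  = −0.75 × (-0.294912) = 0.221184 substitutions/site.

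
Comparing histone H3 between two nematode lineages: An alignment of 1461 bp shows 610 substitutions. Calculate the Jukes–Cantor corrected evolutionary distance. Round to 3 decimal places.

0.610

p = 610/1461 ≈ 0.417522.
d = −(3/4) ln(1 − 4p/3) = −0.75 ln(1 − 0.556696) = −0.75 ln(0.443304)
  = −0.75 × (-0.813500) = 0.610125 substitutions/site.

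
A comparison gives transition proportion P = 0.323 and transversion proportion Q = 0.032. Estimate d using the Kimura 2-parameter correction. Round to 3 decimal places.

0.583

Under the Kimura two-parameter model, d = −½ ln(1 − 2P − Q) − ¼ ln(1 − 2Q).
1 − 2P − Q = 0.322, giving −½ ln(0.322) = 0.566602.
1 − 2Q = 0.936, giving −¼ ln(0.936) = 0.016535.
d = 0.566602 + 0.016535 = 0.583137.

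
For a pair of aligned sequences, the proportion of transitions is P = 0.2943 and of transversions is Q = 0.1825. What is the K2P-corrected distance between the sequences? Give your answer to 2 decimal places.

0.85

Under the Kimura two-parameter model, d = −½ ln(1 − 2P − Q) − ¼ ln(1 − 2Q).
1 − 2P − Q = 0.2289, giving −½ ln(0.2289) = 0.737235.
1 − 2Q = 0.635, giving −¼ ln(0.635) = 0.113533.
d = 0.737235 + 0.113533 = 0.850768.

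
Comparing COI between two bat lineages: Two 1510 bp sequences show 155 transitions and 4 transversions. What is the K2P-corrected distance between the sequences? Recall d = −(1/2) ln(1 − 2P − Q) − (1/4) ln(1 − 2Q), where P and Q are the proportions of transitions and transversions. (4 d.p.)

0.1179

P = 155/1510 ≈ 0.102649 and Q = 4/1510 ≈ 0.002649.
Under the Kimura two-parameter model, d = −½ ln(1 − 2P − Q) − ¼ ln(1 − 2Q).
1 − 2P − Q = 0.792053, giving −½ ln(0.792053) = 0.116563.
1 − 2Q = 0.994702, giving −¼ ln(0.994702) = 0.001328.
d = 0.116563 + 0.001328 = 0.117891.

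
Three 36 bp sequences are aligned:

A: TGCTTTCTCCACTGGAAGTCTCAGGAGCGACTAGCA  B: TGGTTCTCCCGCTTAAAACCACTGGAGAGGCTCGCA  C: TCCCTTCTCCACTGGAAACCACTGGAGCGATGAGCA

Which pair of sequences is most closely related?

A–B: 14/36 differ, p = 0.389, d = 0.548.
A–C: 8/36 differ, p = 0.222, d = 0.264.
B–C: 14/36 differ, p = 0.389, d = 0.548.
The smallest distance is between A and C.

A and C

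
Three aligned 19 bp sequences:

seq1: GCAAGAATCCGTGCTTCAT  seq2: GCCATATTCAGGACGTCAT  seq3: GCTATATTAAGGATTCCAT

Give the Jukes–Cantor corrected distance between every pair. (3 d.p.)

d(seq1,seq2) = 0.507, d(seq1,seq3) = 0.749, d(seq2,seq3) = 0.324

seq1–seq2: 7/19 sites differ → p ≈ 0.368421, d = −0.75 ln(1 − 0.491228) = 0.506816 ≈ 0.507.
seq1–seq3: 9/19 sites differ → p ≈ 0.473684, d = −0.75 ln(1 − 0.631579) = 0.748897 ≈ 0.749.
seq2–seq3: 5/19 sites differ → p ≈ 0.263158, d = −0.75 ln(1 − 0.350877) = 0.324100 ≈ 0.324.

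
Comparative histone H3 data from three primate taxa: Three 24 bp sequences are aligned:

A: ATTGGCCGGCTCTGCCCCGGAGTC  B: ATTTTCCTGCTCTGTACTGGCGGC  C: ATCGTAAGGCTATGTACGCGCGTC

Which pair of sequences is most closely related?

A–B: 8/24 differ, p = 0.333, d = 0.441.
A–C: 10/24 differ, p = 0.417, d = 0.608.
B–C: 9/24 differ, p = 0.375, d = 0.520.
The smallest distance is between A and B.

A and B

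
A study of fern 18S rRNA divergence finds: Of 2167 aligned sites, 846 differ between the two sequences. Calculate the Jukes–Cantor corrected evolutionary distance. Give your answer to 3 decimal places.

p = 846/2167 ≈ 0.390401.
d = −(3/4) ln(1 − 4p/3) = −0.75 ln(1 − 0.520535) = −0.75 ln(0.479465)
  = −0.75 × (-0.735084) = 0.551313 substitutions/site.

0.551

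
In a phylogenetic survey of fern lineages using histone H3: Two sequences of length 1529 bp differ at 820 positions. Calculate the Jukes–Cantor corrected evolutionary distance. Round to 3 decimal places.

0.942

p = 820/1529 ≈ 0.536298.
d = −(3/4) ln(1 − 4p/3) = −0.75 ln(1 − 0.715064) = −0.75 ln(0.284936)
  = −0.75 × (-1.255491) = 0.941618 substitutions/site.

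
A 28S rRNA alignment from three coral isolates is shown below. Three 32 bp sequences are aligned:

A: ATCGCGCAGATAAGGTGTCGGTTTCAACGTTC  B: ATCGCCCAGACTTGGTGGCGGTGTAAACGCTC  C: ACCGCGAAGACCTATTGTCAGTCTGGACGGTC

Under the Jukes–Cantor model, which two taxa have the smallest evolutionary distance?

A and B

A–B: 8/32 differ, p = 0.250, d = 0.304.
A–C: 12/32 differ, p = 0.375, d = 0.520.
B–C: 12/32 differ, p = 0.375, d = 0.520.
The smallest distance is between A and B.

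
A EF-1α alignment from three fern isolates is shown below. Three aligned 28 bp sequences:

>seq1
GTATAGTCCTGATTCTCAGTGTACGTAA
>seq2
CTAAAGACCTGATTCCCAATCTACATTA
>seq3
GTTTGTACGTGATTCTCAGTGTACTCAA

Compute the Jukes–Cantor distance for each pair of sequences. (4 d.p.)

d(seq1,seq2) = 0.3597, d(seq1,seq3) = 0.3041, d(seq2,seq3) = 0.6355

seq1–seq2: 8/28 sites differ → p ≈ 0.285714, d = −0.75 ln(1 − 0.380952) = 0.359679 ≈ 0.3597.
seq1–seq3: 7/28 sites differ → p = 0.25, d = −0.75 ln(1 − 0.333333) = 0.304098 ≈ 0.3041.
seq2–seq3: 12/28 sites differ → p ≈ 0.428571, d = −0.75 ln(1 − 0.571428) = 0.635472 ≈ 0.6355.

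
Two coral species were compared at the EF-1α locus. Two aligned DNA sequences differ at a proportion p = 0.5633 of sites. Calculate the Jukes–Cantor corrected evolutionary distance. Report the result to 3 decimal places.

d = −(3/4) ln(1 − 4p/3) = −0.75 ln(1 − 0.751067) = −0.75 ln(0.248933)
  = −0.75 × (-1.390571) = 1.042928 substitutions/site.

1.043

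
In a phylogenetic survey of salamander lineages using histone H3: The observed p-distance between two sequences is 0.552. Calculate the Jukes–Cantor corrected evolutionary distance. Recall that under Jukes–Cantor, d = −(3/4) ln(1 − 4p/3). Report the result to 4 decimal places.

0.9989

d = −(3/4) ln(1 − 4p/3) = −0.75 ln(1 − 0.736) = −0.75 ln(0.264)
  = −0.75 × (-1.331806) = 0.998855 substitutions/site.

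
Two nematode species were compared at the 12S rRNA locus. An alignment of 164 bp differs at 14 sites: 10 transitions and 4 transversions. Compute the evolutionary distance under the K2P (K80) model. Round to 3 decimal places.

P = 10/164 ≈ 0.060976 and Q = 4/164 ≈ 0.02439.
Under the Kimura two-parameter model, d = −½ ln(1 − 2P − Q) − ¼ ln(1 − 2Q).
1 − 2P − Q = 0.853658, giving −½ ln(0.853658) = 0.079112.
1 − 2Q = 0.95122, giving −¼ ln(0.95122) = 0.012502.
d = 0.079112 + 0.012502 = 0.091614.

0.092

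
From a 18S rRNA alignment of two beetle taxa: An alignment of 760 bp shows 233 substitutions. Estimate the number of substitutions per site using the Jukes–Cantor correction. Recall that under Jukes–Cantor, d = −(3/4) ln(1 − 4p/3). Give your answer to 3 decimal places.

0.394

p = 233/760 ≈ 0.306579.
d = −(3/4) ln(1 − 4p/3) = −0.75 ln(1 − 0.408772) = −0.75 ln(0.591228)
  = −0.75 × (-0.525554) = 0.394166 substitutions/site.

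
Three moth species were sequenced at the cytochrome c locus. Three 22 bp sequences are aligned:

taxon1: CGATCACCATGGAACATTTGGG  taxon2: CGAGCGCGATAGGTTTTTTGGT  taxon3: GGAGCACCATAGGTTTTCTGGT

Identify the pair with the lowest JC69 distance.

taxon2 and taxon3

taxon1–taxon2: 9/22 differ, p = 0.409, d = 0.591.
taxon1–taxon3: 9/22 differ, p = 0.409, d = 0.591.
taxon2–taxon3: 4/22 differ, p = 0.182, d = 0.208.
The smallest distance is between taxon2 and taxon3.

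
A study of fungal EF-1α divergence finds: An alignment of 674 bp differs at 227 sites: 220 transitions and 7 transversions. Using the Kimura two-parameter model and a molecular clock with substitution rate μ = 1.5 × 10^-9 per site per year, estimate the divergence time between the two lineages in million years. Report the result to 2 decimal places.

183.13

P = 220/674 ≈ 0.326409 and Q = 7/674 ≈ 0.010386.
Under the Kimura two-parameter model, d = −½ ln(1 − 2P − Q) − ¼ ln(1 − 2Q).
1 − 2P − Q = 0.336796, giving −½ ln(0.336796) = 0.544139.
1 − 2Q = 0.979228, giving −¼ ln(0.979228) = 0.005248.
d = 0.544139 + 0.005248 = 0.549387.
Under a molecular clock d = 2μt, so t = d/(2μ) = 0.549387 / (2 × 1.5 × 10^-9) = 183.13 million years.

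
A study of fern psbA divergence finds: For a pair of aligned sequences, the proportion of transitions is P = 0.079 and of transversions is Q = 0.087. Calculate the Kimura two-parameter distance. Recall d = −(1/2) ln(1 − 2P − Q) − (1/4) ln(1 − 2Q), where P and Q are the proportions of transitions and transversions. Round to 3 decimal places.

0.188

Under the Kimura two-parameter model, d = −½ ln(1 − 2P − Q) − ¼ ln(1 − 2Q).
1 − 2P − Q = 0.755, giving −½ ln(0.755) = 0.140519.
1 − 2Q = 0.826, giving −¼ ln(0.826) = 0.047790.
d = 0.140519 + 0.047790 = 0.188309.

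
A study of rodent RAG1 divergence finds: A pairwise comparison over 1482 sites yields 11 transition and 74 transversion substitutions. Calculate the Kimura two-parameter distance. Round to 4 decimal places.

0.0598

P = 11/1482 ≈ 0.007422 and Q = 74/1482 ≈ 0.049933.
Under the Kimura two-parameter model, d = −½ ln(1 − 2P − Q) − ¼ ln(1 − 2Q).
1 − 2P − Q = 0.935223, giving −½ ln(0.935223) = 0.033485.
1 − 2Q = 0.900134, giving −¼ ln(0.900134) = 0.026303.
d = 0.033485 + 0.026303 = 0.059788.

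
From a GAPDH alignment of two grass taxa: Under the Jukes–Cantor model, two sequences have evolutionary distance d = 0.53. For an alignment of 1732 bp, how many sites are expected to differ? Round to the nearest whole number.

Invert JC69: p = (3/4)(1 − e^(−4d/3)) = 0.75 × (1 − e^(-0.706667)) = 0.75 × (1 − 0.493286) = 0.380036.
Expected differing sites = pL ≈ 0.380036 × 1732 = 658.222352 ≈ 658.

658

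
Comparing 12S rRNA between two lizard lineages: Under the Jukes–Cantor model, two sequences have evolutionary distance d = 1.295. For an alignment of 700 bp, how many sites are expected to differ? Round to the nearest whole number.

432

Invert JC69: p = (3/4)(1 − e^(−4d/3)) = 0.75 × (1 − e^(-1.726667)) = 0.75 × (1 − 0.177876) = 0.616593.
Expected differing sites = pL ≈ 0.616593 × 700 = 431.6151 ≈ 432.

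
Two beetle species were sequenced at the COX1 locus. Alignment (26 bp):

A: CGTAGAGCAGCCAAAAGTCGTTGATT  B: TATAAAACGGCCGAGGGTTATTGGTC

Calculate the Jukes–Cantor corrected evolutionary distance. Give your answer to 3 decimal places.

0.717

The sequences differ at 12 of 26 sites, so p = 12/26 ≈ 0.461538.
d = −(3/4) ln(1 − 4p/3) = −0.75 ln(1 − 0.615384) = −0.75 ln(0.384616)
  = −0.75 × (-0.955510) = 0.716633 substitutions/site.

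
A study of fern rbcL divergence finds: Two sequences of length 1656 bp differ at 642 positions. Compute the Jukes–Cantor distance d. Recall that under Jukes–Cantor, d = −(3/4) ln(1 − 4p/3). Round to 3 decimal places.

0.546

p = 642/1656 ≈ 0.387681.
d = −(3/4) ln(1 − 4p/3) = −0.75 ln(1 − 0.516908) = −0.75 ln(0.483092)
  = −0.75 × (-0.727548) = 0.545661 substitutions/site.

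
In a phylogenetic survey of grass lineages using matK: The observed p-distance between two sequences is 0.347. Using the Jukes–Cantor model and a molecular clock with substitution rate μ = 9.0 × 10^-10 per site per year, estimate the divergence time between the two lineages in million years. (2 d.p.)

d = −(3/4) ln(1 − 4p/3) = −0.75 ln(1 − 0.462667) = −0.75 ln(0.537333)
  = −0.75 × (-0.621137) = 0.465853 substitutions/site.
Under a molecular clock d = 2μt, so t = d/(2μ) = 0.465853 / (2 × 9.0 × 10^-10) = 258.81 million years.

258.81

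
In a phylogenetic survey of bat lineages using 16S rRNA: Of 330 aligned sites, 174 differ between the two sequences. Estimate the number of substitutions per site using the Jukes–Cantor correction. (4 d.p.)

0.9106

p = 174/330 ≈ 0.527273.
d = −(3/4) ln(1 − 4p/3) = −0.75 ln(1 − 0.703031) = −0.75 ln(0.296969)
  = −0.75 × (-1.214128) = 0.910596 substitutions/site.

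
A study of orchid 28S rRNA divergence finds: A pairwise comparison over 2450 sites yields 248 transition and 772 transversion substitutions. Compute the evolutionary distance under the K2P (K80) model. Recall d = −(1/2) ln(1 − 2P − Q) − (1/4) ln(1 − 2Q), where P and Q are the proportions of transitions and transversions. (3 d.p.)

0.613

P = 248/2450 ≈ 0.101224 and Q = 772/2450 ≈ 0.315102.
Under the Kimura two-parameter model, d = −½ ln(1 − 2P − Q) − ¼ ln(1 − 2Q).
1 − 2P − Q = 0.48245, giving −½ ln(0.48245) = 0.364439.
1 − 2Q = 0.369796, giving −¼ ln(0.369796) = 0.248701.
d = 0.364439 + 0.248701 = 0.613140.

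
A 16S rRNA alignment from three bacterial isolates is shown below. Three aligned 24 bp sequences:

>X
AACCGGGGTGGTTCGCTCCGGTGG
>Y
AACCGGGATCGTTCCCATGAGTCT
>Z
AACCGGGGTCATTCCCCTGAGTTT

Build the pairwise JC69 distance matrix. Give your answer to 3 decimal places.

X–Y: 9/24 sites differ → p = 0.375, d = −0.75 ln(1 − 0.5) = 0.519860 ≈ 0.520.
X–Z: 9/24 sites differ → p = 0.375, d = −0.75 ln(1 − 0.5) = 0.519860 ≈ 0.520.
Y–Z: 4/24 sites differ → p ≈ 0.166667, d = −0.75 ln(1 − 0.222223) = 0.188487 ≈ 0.188.

d(X,Y) = 0.520, d(X,Z) = 0.520, d(Y,Z) = 0.188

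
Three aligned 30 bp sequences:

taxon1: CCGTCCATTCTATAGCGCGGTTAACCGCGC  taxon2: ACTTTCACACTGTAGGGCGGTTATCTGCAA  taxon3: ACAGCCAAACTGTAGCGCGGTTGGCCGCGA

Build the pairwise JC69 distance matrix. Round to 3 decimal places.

d(taxon1,taxon2) = 0.503, d(taxon1,taxon3) = 0.383, d(taxon2,taxon3) = 0.383

taxon1–taxon2: 11/30 sites differ → p ≈ 0.366667, d = −0.75 ln(1 − 0.488889) = 0.503376 ≈ 0.503.
taxon1–taxon3: 9/30 sites differ → p = 0.3, d = −0.75 ln(1 − 0.4) = 0.383119 ≈ 0.383.
taxon2–taxon3: 9/30 sites differ → p = 0.3, d = −0.75 ln(1 − 0.4) = 0.383119 ≈ 0.383.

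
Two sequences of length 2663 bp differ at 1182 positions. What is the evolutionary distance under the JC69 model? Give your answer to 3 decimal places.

p = 1182/2663 ≈ 0.44386.
d = −(3/4) ln(1 − 4p/3) = −0.75 ln(1 − 0.591813) = −0.75 ln(0.408187)
  = −0.75 × (-0.896030) = 0.672023 substitutions/site.

0.672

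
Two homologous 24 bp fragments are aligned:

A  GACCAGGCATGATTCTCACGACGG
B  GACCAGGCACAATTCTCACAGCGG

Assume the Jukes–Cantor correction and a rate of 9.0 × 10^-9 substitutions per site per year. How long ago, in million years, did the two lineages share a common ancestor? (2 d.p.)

The sequences differ at 4 of 24 sites (10, 11, 20, 21), so p = 4/24 ≈ 0.166667.
d = −(3/4) ln(1 − 4p/3) = −0.75 ln(1 − 0.222223) = −0.75 ln(0.777777)
  = −0.75 × (-0.251315) = 0.188486 substitutions/site.
Under a molecular clock d = 2μt, so t = d/(2μ) = 0.188486 / (2 × 9.0 × 10^-9) = 10.47 million years.

10.47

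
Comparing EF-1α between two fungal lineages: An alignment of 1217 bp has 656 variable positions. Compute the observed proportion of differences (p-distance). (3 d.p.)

0.539

p = 656/1217 = 0.539030… ≈ 0.539 (to 3 d.p.).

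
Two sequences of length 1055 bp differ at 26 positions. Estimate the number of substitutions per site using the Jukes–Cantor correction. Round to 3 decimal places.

0.025

p = 26/1055 ≈ 0.024645.
d = −(3/4) ln(1 − 4p/3) = −0.75 ln(1 − 0.03286) = −0.75 ln(0.96714)
  = −0.75 × (-0.033412) = 0.025059 substitutions/site.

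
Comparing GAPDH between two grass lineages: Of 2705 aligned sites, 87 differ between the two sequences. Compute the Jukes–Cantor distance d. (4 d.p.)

0.0329

p = 87/2705 ≈ 0.032163.
d = −(3/4) ln(1 − 4p/3) = −0.75 ln(1 − 0.042884) = −0.75 ln(0.957116)
  = −0.75 × (-0.043831) = 0.032873 substitutions/site.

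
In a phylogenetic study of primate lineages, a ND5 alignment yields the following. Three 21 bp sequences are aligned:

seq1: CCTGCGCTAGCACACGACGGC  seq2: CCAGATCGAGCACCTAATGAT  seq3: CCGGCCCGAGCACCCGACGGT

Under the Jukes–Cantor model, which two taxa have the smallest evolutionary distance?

seq1–seq2: 10/21 differ, p = 0.476, d = 0.756.
seq1–seq3: 5/21 differ, p = 0.238, d = 0.286.
seq2–seq3: 7/21 differ, p = 0.333, d = 0.441.
The smallest distance is between seq1 and seq3.

seq1 and seq3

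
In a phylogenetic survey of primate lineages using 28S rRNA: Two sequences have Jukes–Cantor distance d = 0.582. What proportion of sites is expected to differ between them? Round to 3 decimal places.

p = (3/4)(1 − e^(−4d/3)) = 0.75 × (1 − e^(-0.776)) = 0.75 × (1 − 0.460243) = 0.404818.

0.405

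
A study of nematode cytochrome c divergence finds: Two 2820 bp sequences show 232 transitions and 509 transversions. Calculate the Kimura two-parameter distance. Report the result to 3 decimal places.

P = 232/2820 ≈ 0.08227 and Q = 509/2820 ≈ 0.180496.
Under the Kimura two-parameter model, d = −½ ln(1 − 2P − Q) − ¼ ln(1 − 2Q).
1 − 2P − Q = 0.654964, giving −½ ln(0.654964) = 0.211588.
1 − 2Q = 0.639008, giving −¼ ln(0.639008) = 0.111960.
d = 0.211588 + 0.111960 = 0.323548.

0.324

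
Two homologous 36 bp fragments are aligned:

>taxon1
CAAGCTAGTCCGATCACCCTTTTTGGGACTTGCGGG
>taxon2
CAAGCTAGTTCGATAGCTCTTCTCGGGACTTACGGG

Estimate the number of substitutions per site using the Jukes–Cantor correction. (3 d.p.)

0.225

The sequences differ at 7 of 36 sites (10, 15, 16, 18, 22, 24, 32), so p = 7/36 ≈ 0.194444.
d = −(3/4) ln(1 − 4p/3) = −0.75 ln(1 − 0.259259) = −0.75 ln(0.740741)
  = −0.75 × (-0.300104) = 0.225078 substitutions/site.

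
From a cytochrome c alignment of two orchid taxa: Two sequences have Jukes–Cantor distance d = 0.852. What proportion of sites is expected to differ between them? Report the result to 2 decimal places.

p = (3/4)(1 − e^(−4d/3)) = 0.75 × (1 − e^(-1.136)) = 0.75 × (1 − 0.321101) = 0.509174.

0.51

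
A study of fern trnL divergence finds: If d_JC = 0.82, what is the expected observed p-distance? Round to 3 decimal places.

0.499

p = (3/4)(1 − e^(−4d/3)) = 0.75 × (1 − e^(-1.093333)) = 0.75 × (1 − 0.335098) = 0.498677.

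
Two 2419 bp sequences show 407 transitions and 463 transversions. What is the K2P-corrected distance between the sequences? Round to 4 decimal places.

P = 407/2419 ≈ 0.168251 and Q = 463/2419 ≈ 0.191401.
Under the Kimura two-parameter model, d = −½ ln(1 − 2P − Q) − ¼ ln(1 − 2Q).
1 − 2P − Q = 0.472097, giving −½ ln(0.472097) = 0.375285.
1 − 2Q = 0.617198, giving −¼ ln(0.617198) = 0.120641.
d = 0.375285 + 0.120641 = 0.495926.

0.4959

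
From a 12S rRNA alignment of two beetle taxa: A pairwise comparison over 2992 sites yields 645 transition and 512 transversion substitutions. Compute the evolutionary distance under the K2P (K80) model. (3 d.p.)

0.566

P = 645/2992 ≈ 0.215575 and Q = 512/2992 ≈ 0.171123.
Under the Kimura two-parameter model, d = −½ ln(1 − 2P − Q) − ¼ ln(1 − 2Q).
1 − 2P − Q = 0.397727, giving −½ ln(0.397727) = 0.460995.
1 − 2Q = 0.657754, giving −¼ ln(0.657754) = 0.104731.
d = 0.460995 + 0.104731 = 0.565726.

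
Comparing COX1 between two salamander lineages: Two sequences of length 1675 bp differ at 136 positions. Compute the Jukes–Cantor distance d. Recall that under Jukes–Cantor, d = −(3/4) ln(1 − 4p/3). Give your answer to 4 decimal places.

0.0859

p = 136/1675 ≈ 0.081194.
d = −(3/4) ln(1 − 4p/3) = −0.75 ln(1 − 0.108259) = −0.75 ln(0.891741)
  = −0.75 × (-0.114580) = 0.085935 substitutions/site.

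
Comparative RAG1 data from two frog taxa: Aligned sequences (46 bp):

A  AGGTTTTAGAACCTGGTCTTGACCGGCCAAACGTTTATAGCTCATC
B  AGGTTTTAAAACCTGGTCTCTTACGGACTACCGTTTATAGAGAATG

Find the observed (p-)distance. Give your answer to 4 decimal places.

0.2609

The sequences differ at 12 of 46 positions.
p = 12/46 = 0.260869… ≈ 0.2609 (to 4 d.p.).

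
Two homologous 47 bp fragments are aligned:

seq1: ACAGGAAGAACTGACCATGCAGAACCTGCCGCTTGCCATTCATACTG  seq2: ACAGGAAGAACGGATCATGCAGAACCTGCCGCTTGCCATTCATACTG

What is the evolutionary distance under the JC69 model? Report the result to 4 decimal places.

0.0438

The sequences differ at 2 of 47 sites (12, 15), so p = 2/47 ≈ 0.042553.
d = −(3/4) ln(1 − 4p/3) = −0.75 ln(1 − 0.056737) = −0.75 ln(0.943263)
  = −0.75 × (-0.058410) = 0.043808 substitutions/site.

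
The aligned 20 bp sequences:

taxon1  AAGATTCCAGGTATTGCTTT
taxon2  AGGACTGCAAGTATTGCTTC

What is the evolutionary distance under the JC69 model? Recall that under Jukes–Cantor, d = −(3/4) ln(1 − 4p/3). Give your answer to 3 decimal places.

The sequences differ at 5 of 20 sites (2, 5, 7, 10, 20), so p = 5/20 = 0.25.
d = −(3/4) ln(1 − 4p/3) = −0.75 ln(1 − 0.333333) = −0.75 ln(0.666667)
  = −0.75 × (-0.405465) = 0.304099 substitutions/site.

0.304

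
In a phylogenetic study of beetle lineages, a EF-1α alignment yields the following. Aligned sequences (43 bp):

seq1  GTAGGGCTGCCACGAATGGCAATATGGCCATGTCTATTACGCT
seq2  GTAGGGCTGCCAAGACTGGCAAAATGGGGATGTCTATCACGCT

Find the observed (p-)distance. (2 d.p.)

The sequences differ at 6 of 43 positions (sites 13, 16, 23, 28, 29, 38).
p = 6/43 = 0.139534… ≈ 0.14 (to 2 d.p.).

0.14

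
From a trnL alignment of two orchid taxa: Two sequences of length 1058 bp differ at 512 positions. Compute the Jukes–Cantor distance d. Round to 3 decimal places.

0.777

p = 512/1058 ≈ 0.483932.
d = −(3/4) ln(1 − 4p/3) = −0.75 ln(1 − 0.645243) = −0.75 ln(0.354757)
  = −0.75 × (-1.036322) = 0.777242 substitutions/site.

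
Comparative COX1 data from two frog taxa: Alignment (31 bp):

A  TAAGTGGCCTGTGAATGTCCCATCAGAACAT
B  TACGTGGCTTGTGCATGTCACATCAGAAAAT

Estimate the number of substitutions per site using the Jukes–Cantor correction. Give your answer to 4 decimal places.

The sequences differ at 5 of 31 sites (3, 9, 14, 20, 29), so p = 5/31 ≈ 0.16129.
d = −(3/4) ln(1 − 4p/3) = −0.75 ln(1 − 0.215053) = −0.75 ln(0.784947)
  = −0.75 × (-0.242139) = 0.181604 substitutions/site.

0.1816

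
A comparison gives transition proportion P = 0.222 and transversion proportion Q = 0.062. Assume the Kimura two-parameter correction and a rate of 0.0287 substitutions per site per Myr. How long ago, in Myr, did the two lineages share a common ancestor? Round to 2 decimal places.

Under the Kimura two-parameter model, d = −½ ln(1 − 2P − Q) − ¼ ln(1 − 2Q).
1 − 2P − Q = 0.494, giving −½ ln(0.494) = 0.352610.
1 − 2Q = 0.876, giving −¼ ln(0.876) = 0.033097.
d = 0.352610 + 0.033097 = 0.385707.
Under a molecular clock d = 2μt, so t = d/(2μ) = 0.385707 / (2 × 0.0287) = 6.72 Myr.

6.72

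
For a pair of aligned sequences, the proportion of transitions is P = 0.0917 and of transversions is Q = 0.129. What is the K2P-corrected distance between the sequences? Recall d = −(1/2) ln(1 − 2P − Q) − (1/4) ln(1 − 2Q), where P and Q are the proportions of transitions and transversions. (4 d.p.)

Under the Kimura two-parameter model, d = −½ ln(1 − 2P − Q) − ¼ ln(1 − 2Q).
1 − 2P − Q = 0.6876, giving −½ ln(0.6876) = 0.187274.
1 − 2Q = 0.742, giving −¼ ln(0.742) = 0.074602.
d = 0.187274 + 0.074602 = 0.261876.

0.2619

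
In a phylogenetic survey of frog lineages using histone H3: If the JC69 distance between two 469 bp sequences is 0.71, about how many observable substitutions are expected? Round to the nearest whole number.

215

Invert JC69: p = (3/4)(1 − e^(−4d/3)) = 0.75 × (1 − e^(-0.946667)) = 0.75 × (1 − 0.388032) = 0.458976.
Expected differing sites = pL ≈ 0.458976 × 469 = 215.259744 ≈ 215.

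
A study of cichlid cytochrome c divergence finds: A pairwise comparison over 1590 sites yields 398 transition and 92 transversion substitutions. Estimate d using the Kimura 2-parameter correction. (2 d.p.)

0.44

P = 398/1590 ≈ 0.250314 and Q = 92/1590 ≈ 0.057862.
Under the Kimura two-parameter model, d = −½ ln(1 − 2P − Q) − ¼ ln(1 − 2Q).
1 − 2P − Q = 0.44151, giving −½ ln(0.44151) = 0.408777.
1 − 2Q = 0.884276, giving −¼ ln(0.884276) = 0.030747.
d = 0.408777 + 0.030747 = 0.439524.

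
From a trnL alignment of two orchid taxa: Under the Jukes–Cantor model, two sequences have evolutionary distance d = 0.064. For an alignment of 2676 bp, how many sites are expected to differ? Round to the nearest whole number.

Invert JC69: p = (3/4)(1 − e^(−4d/3)) = 0.75 × (1 − e^(-0.085333)) = 0.75 × (1 − 0.918206) = 0.061346.
Expected differing sites = pL ≈ 0.061346 × 2676 = 164.161896 ≈ 164.

164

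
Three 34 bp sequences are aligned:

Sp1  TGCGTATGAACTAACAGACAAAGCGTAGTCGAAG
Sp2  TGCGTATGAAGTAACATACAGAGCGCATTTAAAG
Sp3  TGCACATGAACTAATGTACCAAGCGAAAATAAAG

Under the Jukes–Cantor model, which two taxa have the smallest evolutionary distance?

Sp1–Sp2: 7/34 differ, p = 0.206, d = 0.241.
Sp1–Sp3: 11/34 differ, p = 0.324, d = 0.423.
Sp2–Sp3: 10/34 differ, p = 0.294, d = 0.373.
The smallest distance is between Sp1 and Sp2.

Sp1 and Sp2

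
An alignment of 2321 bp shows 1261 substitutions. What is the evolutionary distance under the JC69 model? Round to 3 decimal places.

0.967

p = 1261/2321 ≈ 0.5433.
d = −(3/4) ln(1 − 4p/3) = −0.75 ln(1 − 0.7244) = −0.75 ln(0.2756)
  = −0.75 × (-1.288805) = 0.966604 substitutions/site.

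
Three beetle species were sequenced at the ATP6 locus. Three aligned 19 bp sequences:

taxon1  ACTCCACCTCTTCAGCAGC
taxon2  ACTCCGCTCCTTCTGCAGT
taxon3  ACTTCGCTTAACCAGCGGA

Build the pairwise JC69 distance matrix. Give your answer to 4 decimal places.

taxon1–taxon2: 5/19 sites differ → p ≈ 0.263158, d = −0.75 ln(1 − 0.350877) = 0.324100 ≈ 0.3241.
taxon1–taxon3: 8/19 sites differ → p ≈ 0.421053, d = −0.75 ln(1 − 0.561404) = 0.618132 ≈ 0.6181.
taxon2–taxon3: 8/19 sites differ → p ≈ 0.421053, d = −0.75 ln(1 − 0.561404) = 0.618132 ≈ 0.6181.

d(taxon1,taxon2) = 0.3241, d(taxon1,taxon3) = 0.6181, d(taxon2,taxon3) = 0.6181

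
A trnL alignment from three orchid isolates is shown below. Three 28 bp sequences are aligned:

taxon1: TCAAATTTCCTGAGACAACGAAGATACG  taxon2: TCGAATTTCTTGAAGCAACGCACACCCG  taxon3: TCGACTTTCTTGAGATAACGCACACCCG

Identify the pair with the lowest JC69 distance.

taxon2 and taxon3

taxon1–taxon2: 8/28 differ, p = 0.286, d = 0.360.
taxon1–taxon3: 8/28 differ, p = 0.286, d = 0.360.
taxon2–taxon3: 4/28 differ, p = 0.143, d = 0.158.
The smallest distance is between taxon2 and taxon3.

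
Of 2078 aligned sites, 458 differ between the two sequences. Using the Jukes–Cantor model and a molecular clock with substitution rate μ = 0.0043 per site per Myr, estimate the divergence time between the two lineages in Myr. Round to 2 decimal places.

30.35

p = 458/2078 ≈ 0.220404.
d = −(3/4) ln(1 − 4p/3) = −0.75 ln(1 − 0.293872) = −0.75 ln(0.706128)
  = −0.75 × (-0.347959) = 0.260969 substitutions/site.
Under a molecular clock d = 2μt, so t = d/(2μ) = 0.260969 / (2 × 0.0043) = 30.35 Myr.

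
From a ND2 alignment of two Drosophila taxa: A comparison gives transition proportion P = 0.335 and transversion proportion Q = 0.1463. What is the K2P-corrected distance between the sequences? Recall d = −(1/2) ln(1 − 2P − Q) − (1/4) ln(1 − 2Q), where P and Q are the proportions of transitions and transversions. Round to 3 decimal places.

0.934

Under the Kimura two-parameter model, d = −½ ln(1 − 2P − Q) − ¼ ln(1 − 2Q).
1 − 2P − Q = 0.1837, giving −½ ln(0.1837) = 0.847226.
1 − 2Q = 0.7074, giving −¼ ln(0.7074) = 0.086540.
d = 0.847226 + 0.086540 = 0.933766.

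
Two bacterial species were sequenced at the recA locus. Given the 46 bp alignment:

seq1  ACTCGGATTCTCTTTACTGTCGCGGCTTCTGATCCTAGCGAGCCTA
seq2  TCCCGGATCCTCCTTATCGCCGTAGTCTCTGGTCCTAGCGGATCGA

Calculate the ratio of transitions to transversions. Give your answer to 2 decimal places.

7.00

Transitions are A↔G and C↔T; transversions are all other mismatches.
Transitions: 14. Transversions: 2.
R = 14/2 = 7.00.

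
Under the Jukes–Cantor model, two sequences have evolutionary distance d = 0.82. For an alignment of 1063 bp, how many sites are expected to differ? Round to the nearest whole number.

530

Invert JC69: p = (3/4)(1 − e^(−4d/3)) = 0.75 × (1 − e^(-1.093333)) = 0.75 × (1 − 0.335098) = 0.498677.
Expected differing sites = pL ≈ 0.498677 × 1063 = 530.093651 ≈ 530.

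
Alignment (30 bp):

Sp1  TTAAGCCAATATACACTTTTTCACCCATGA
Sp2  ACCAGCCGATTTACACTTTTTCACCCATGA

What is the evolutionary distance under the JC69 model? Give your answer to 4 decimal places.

The sequences differ at 5 of 30 sites (1, 2, 3, 8, 11), so p = 5/30 ≈ 0.166667.
d = −(3/4) ln(1 − 4p/3) = −0.75 ln(1 − 0.222223) = −0.75 ln(0.777777)
  = −0.75 × (-0.251315) = 0.188486 substitutions/site.

0.1885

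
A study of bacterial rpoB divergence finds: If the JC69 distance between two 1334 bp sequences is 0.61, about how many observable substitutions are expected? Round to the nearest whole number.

557

Invert JC69: p = (3/4)(1 − e^(−4d/3)) = 0.75 × (1 − e^(-0.813333)) = 0.75 × (1 − 0.443378) = 0.417467.
Expected differing sites = pL ≈ 0.417467 × 1334 = 556.900978 ≈ 557.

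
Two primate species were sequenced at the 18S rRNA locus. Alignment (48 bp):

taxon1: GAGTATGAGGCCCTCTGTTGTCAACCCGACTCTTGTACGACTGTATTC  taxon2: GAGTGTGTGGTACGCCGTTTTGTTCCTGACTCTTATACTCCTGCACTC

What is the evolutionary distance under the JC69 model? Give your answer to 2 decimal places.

0.44

The sequences differ at 16 of 48 sites, so p = 16/48 ≈ 0.333333.
d = −(3/4) ln(1 − 4p/3) = −0.75 ln(1 − 0.444444) = −0.75 ln(0.555556)
  = −0.75 × (-0.587786) = 0.440840 substitutions/site.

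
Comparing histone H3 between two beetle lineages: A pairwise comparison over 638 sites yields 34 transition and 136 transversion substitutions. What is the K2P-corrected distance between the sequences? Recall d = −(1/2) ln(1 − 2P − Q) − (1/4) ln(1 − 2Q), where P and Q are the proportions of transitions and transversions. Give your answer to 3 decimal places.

P = 34/638 ≈ 0.053292 and Q = 136/638 ≈ 0.213166.
Under the Kimura two-parameter model, d = −½ ln(1 − 2P − Q) − ¼ ln(1 − 2Q).
1 − 2P − Q = 0.68025, giving −½ ln(0.68025) = 0.192647.
1 − 2Q = 0.573668, giving −¼ ln(0.573668) = 0.138926.
d = 0.192647 + 0.138926 = 0.331573.

0.332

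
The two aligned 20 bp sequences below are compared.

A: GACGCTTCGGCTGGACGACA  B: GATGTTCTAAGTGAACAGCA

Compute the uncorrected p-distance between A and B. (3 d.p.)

0.500

The sequences differ at 10 of 20 positions (sites 3, 5, 7, 8, 9, 10, 11, 14, 17, 18).
p = 10/20 = 0.500.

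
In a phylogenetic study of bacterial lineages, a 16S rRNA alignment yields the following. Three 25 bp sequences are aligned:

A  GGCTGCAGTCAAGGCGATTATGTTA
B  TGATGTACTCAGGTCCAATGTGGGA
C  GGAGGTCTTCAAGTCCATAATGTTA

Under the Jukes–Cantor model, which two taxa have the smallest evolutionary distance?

A and C

A–B: 11/25 differ, p = 0.440, d = 0.663.
A–C: 8/25 differ, p = 0.320, d = 0.417.
B–C: 10/25 differ, p = 0.400, d = 0.572.
The smallest distance is between A and C.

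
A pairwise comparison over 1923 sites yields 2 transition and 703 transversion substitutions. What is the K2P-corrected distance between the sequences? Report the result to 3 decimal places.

0.558

P = 2/1923 ≈ 0.00104 and Q = 703/1923 ≈ 0.365575.
Under the Kimura two-parameter model, d = −½ ln(1 − 2P − Q) − ¼ ln(1 − 2Q).
1 − 2P − Q = 0.632345, giving −½ ln(0.632345) = 0.229160.
1 − 2Q = 0.26885, giving −¼ ln(0.26885) = 0.328400.
d = 0.229160 + 0.328400 = 0.557560.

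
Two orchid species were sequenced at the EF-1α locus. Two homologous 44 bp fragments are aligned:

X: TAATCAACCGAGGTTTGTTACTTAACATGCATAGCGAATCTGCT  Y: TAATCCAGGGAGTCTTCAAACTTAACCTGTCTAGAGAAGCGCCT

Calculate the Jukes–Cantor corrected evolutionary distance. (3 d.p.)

0.455

The sequences differ at 15 of 44 sites, so p = 15/44 ≈ 0.340909.
d = −(3/4) ln(1 − 4p/3) = −0.75 ln(1 − 0.454545) = −0.75 ln(0.545455)
  = −0.75 × (-0.606135) = 0.454601 substitutions/site.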